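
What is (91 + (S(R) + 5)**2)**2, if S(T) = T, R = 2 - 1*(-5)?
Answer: 55225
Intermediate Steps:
R = 7 (R = 2 + 5 = 7)
(91 + (S(R) + 5)**2)**2 = (91 + (7 + 5)**2)**2 = (91 + 12**2)**2 = (91 + 144)**2 = 235**2 = 55225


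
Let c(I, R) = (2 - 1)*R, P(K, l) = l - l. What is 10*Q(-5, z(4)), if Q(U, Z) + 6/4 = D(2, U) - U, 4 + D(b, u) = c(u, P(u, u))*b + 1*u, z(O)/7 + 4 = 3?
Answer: -55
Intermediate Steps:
P(K, l) = 0
c(I, R) = R (c(I, R) = 1*R = R)
z(O) = -7 (z(O) = -28 + 7*3 = -28 + 21 = -7)
D(b, u) = -4 + u (D(b, u) = -4 + (0*b + 1*u) = -4 + (0 + u) = -4 + u)
Q(U, Z) = -11/2 (Q(U, Z) = -3/2 + ((-4 + U) - U) = -3/2 - 4 = -11/2)
10*Q(-5, z(4)) = 10*(-11/2) = -55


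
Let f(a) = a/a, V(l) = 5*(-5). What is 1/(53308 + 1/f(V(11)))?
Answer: 1/53309 ≈ 1.8759e-5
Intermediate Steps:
V(l) = -25
f(a) = 1
1/(53308 + 1/f(V(11))) = 1/(53308 + 1/1) = 1/(53308 + 1) = 1/53309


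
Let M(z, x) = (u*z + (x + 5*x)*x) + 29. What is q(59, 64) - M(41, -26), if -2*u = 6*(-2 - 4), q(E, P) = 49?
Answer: -4774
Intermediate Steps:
u = 18 (u = -3*(-2 - 4) = -3*(-6) = -1/2*(-36) = 18)
M(z, x) = 29 + 6*x**2 + 18*z (M(z, x) = (18*z + (x + 5*x)*x) + 29 = (18*z + (6*x)*x) + 29 = (18*z + 6*x**2) + 29 = (6*x**2 + 18*z) + 29 = 29 + 6*x**2 + 18*z)
q(59, 64) - M(41, -26) = 49 - (29 + 6*(-26)**2 + 18*41) = 49 - (29 + 6*676 + 738) = 49 - (29 + 4056 + 738) = 49 - 1*4823 = 49 - 4823 = -4774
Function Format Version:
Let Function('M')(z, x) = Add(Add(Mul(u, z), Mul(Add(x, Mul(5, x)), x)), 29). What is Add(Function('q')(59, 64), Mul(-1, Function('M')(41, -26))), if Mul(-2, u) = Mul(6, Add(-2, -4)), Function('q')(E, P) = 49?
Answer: -4774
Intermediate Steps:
u = 18 (u = Mul(Rational(-1, 2), Mul(6, Add(-2, -4))) = Mul(Rational(-1, 2), Mul(6, -6)) = Mul(Rational(-1, 2), -36) = 18)
Function('M')(z, x) = Add(29, Mul(6, Pow(x, 2)), Mul(18, z)) (Function('M')(z, x) = Add(Add(Mul(18, z), Mul(Add(x, Mul(5, x)), x)), 29) = Add(Add(Mul(18, z), Mul(Mul(6, x), x)), 29) = Add(Add(Mul(18, z), Mul(6, Pow(x, 2))), 29) = Add(Add(Mul(6, Pow(x, 2)), Mul(18, z)), 29) = Add(29, Mul(6, Pow(x, 2)), Mul(18, z)))
Add(Function('q')(59, 64), Mul(-1, Function('M')(41, -26))) = Add(49, Mul(-1, Add(29, Mul(6, Pow(-26, 2)), Mul(18, 41)))) = Add(49, Mul(-1, Add(29, Mul(6, 676), 738))) = Add(49, Mul(-1, Add(29, 4056, 738))) = Add(49, Mul(-1, 4823)) = Add(49, -4823) = -4774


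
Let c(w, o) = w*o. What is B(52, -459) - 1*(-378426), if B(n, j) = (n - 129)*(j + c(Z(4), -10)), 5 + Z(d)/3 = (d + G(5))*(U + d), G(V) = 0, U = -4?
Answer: 402219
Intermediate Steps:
Z(d) = -15 + 3*d*(-4 + d) (Z(d) = -15 + 3*((d + 0)*(-4 + d)) = -15 + 3*(d*(-4 + d)) = -15 + 3*d*(-4 + d))
c(w, o) = o*w
B(n, j) = (-129 + n)*(150 + j) (B(n, j) = (n - 129)*(j - 10*(-15 - 12*4 + 3*4²)) = (-129 + n)*(j - 10*(-15 - 48 + 3*16)) = (-129 + n)*(j - 10*(-15 - 48 + 48)) = (-129 + n)*(j - 10*(-15)) = (-129 + n)*(j + 150) = (-129 + n)*(150 + j))
B(52, -459) - 1*(-378426) = (-19350 - 129*(-459) + 150*52 - 459*52) - 1*(-378426) = (-19350 + 59211 + 7800 - 23868) + 378426 = 23793 + 378426 = 402219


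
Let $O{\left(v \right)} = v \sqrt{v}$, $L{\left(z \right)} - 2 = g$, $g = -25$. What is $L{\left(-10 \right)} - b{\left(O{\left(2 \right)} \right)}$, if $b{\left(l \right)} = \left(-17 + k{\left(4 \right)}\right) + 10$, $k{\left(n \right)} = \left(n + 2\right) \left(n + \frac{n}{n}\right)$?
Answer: $-46$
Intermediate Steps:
$L{\left(z \right)} = -23$ ($L{\left(z \right)} = 2 - 25 = -23$)
$k{\left(n \right)} = \left(1 + n\right) \left(2 + n\right)$ ($k{\left(n \right)} = \left(2 + n\right) \left(n + 1\right) = \left(2 + n\right) \left(1 + n\right) = \left(1 + n\right) \left(2 + n\right)$)
$O{\left(v \right)} = v^{\frac{3}{2}}$
$b{\left(l \right)} = 23$ ($b{\left(l \right)} = \left(-17 + \left(2 + 4^{2} + 3 \cdot 4\right)\right) + 10 = \left(-17 + \left(2 + 16 + 12\right)\right) + 10 = \left(-17 + 30\right) + 10 = 13 + 10 = 23$)
$L{\left(-10 \right)} - b{\left(O{\left(2 \right)} \right)} = -23 - 23 = -46$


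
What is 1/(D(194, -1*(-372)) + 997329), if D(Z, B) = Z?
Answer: 1/997523 ≈ 1.0025e-6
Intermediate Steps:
1/(D(194, -1*(-372)) + 997329) = 1/(194 + 997329) = 1/997523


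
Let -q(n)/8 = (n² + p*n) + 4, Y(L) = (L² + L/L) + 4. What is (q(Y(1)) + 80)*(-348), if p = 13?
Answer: 300672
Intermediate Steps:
Y(L) = 5 + L² (Y(L) = (L² + 1) + 4 = (1 + L²) + 4 = 5 + L²)
q(n) = -32 - 104*n - 8*n² (q(n) = -8*((n² + 13*n) + 4) = -8*(4 + n² + 13*n) = -32 - 104*n - 8*n²)
(q(Y(1)) + 80)*(-348) = ((-32 - 104*(5 + 1²) - 8*(5 + 1²)²) + 80)*(-348) = ((-32 - 104*(5 + 1) - 8*(5 + 1)²) + 80)*(-348) = ((-32 - 104*6 - 8*6²) + 80)*(-348) = ((-32 - 624 - 8*36) + 80)*(-348) = ((-32 - 624 - 288) + 80)*(-348) = (-944 + 80)*(-348) = -864*(-348) = 300672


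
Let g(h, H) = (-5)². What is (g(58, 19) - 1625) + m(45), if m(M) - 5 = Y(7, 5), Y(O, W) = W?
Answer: -1590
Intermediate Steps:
m(M) = 10 (m(M) = 5 + 5 = 10)
g(h, H) = 25
(g(58, 19) - 1625) + m(45) = (25 - 1625) + 10 = -1600 + 10 = -1590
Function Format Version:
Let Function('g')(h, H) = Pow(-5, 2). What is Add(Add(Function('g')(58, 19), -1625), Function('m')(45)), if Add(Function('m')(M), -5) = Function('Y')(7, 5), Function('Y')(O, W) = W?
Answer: -1590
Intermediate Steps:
Function('m')(M) = 10 (Function('m')(M) = Add(5, 5) = 10)
Function('g')(h, H) = 25
Add(Add(Function('g')(58, 19), -1625), Function('m')(45)) = Add(Add(25, -1625), 10) = Add(-1600, 10) = -1590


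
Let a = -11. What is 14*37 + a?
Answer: 507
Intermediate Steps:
14*37 + a = 14*37 - 11 = 518 - 11 = 507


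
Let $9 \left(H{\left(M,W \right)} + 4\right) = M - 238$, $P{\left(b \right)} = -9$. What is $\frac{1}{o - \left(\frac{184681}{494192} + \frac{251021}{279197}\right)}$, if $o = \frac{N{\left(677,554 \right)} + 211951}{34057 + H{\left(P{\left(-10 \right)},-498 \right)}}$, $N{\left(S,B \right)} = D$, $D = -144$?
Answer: $\frac{21126336691311760}{104620869118451121} \approx 0.20193$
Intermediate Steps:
$N{\left(S,B \right)} = -144$
$H{\left(M,W \right)} = - \frac{274}{9} + \frac{M}{9}$ ($H{\left(M,W \right)} = -4 + \frac{M - 238}{9} = -4 + \frac{-238 + M}{9} = -4 + \left(- \frac{238}{9} + \frac{M}{9}\right) = - \frac{274}{9} + \frac{M}{9}$)
$o = \frac{1906263}{306230}$ ($o = \frac{-144 + 211951}{34057 + \left(- \frac{274}{9} + \frac{1}{9} \left(-9\right)\right)} = \frac{211807}{34057 - \frac{283}{9}} = \frac{211807}{\frac{306230}{9}} = 211807 \cdot \frac{9}{306230} = \frac{1906263}{306230} \approx 6.2249$)
$\frac{1}{o - \left(\frac{184681}{494192} + \frac{251021}{279197}\right)} = \frac{1}{\frac{1906263}{306230} - \left(\frac{184681}{494192} + \frac{251021}{279197}\right)} = \frac{1}{\frac{1906263}{306230} - \frac{175614951189}{137976923824}} = \frac{1}{\frac{104620869118451121}{21126336691311760}} = \frac{21126336691311760}{104620869118451121}$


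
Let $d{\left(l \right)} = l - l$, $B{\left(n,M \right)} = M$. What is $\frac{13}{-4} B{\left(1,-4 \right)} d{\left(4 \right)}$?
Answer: $0$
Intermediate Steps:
$d{\left(l \right)} = 0$
$\frac{13}{-4} B{\left(1,-4 \right)} d{\left(4 \right)} = \frac{13}{-4} \left(-4\right) 0 = 13 \left(- \frac{1}{4}\right) \left(-4\right) 0 = \left(- \frac{13}{4}\right) \left(-4\right) 0 = 13 \cdot 0 = 0$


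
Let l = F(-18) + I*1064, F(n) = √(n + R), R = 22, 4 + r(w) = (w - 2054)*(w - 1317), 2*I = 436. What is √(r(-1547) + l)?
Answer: √10545214 ≈ 3247.3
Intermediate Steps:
I = 218 (I = (½)*436 = 218)
r(w) = -4 + (-2054 + w)*(-1317 + w) (r(w) = -4 + (w - 2054)*(w - 1317) = -4 + (-2054 + w)*(-1317 + w))
F(n) = √(22 + n) (F(n) = √(n + 22) = √(22 + n))
l = 231954 (l = √(22 - 18) + 218*1064 = √4 + 231952 = 2 + 231952 = 231954)
√(r(-1547) + l) = √((2705114 + (-1547)² - 3371*(-1547)) + 231954) = √((2705114 + 2393209 + 5214937) + 231954) = √(10313260 + 231954) = √10545214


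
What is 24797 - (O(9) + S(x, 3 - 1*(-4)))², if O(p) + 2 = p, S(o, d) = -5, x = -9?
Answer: 24793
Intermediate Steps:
O(p) = -2 + p
24797 - (O(9) + S(x, 3 - 1*(-4)))² = 24797 - ((-2 + 9) - 5)² = 24797 - (7 - 5)² = 24797 - 1*2² = 24797 - 1*4 = 24797 - 4 = 24793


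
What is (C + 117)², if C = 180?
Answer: 88209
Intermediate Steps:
(C + 117)² = (180 + 117)² = 297² = 88209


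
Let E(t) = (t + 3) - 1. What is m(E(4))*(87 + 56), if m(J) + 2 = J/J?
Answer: -143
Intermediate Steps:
E(t) = 2 + t (E(t) = (3 + t) - 1 = 2 + t)
m(J) = -1 (m(J) = -2 + J/J = -2 + 1 = -1)
m(E(4))*(87 + 56) = -(87 + 56) = -1*143 = -143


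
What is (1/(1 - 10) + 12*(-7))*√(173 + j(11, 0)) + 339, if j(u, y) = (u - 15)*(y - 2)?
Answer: 339 - 757*√181/9 ≈ -792.60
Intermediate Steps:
j(u, y) = (-15 + u)*(-2 + y)
(1/(1 - 10) + 12*(-7))*√(173 + j(11, 0)) + 339 = (1/(1 - 10) + 12*(-7))*√(173 + (30 - 15*0 - 2*11 + 11*0)) + 339 = (1/(-9) - 84)*√(173 + (30 + 0 - 22 + 0)) + 339 = (-⅑ - 84)*√(173 + 8) + 339 = -757*√181/9 + 339 = 339 - 757*√181/9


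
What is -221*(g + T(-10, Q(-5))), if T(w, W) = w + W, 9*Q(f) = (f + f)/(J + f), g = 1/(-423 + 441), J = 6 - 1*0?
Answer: 43979/18 ≈ 2443.3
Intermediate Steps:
J = 6 (J = 6 + 0 = 6)
g = 1/18 ≈ 0.055556
Q(f) = 2*f/(9*(6 + f)) (Q(f) = ((f + f)/(6 + f))/9 = ((2*f)/(6 + f))/9 = (2*f/(6 + f))/9 = 2*f/(9*(6 + f)))
T(w, W) = W + w
-221*(g + T(-10, Q(-5))) = -221*(1/18 + ((2/9)*(-5)/(6 - 5) - 10)) = -221*(1/18 + ((2/9)*(-5)/1 - 10)) = -221*(1/18 + ((2/9)*(-5)*1 - 10)) = -221*(1/18 + (-10/9 - 10)) = -221*(1/18 - 100/9) = -221*(-199/18) = 43979/18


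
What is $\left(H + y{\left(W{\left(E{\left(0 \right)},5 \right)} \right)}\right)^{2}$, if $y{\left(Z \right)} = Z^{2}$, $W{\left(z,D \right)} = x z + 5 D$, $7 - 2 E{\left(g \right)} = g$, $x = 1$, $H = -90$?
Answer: $\frac{8346321}{16} \approx 5.2165 \cdot 10^{5}$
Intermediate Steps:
$E{\left(g \right)} = \frac{7}{2} - \frac{g}{2}$
$W{\left(z,D \right)} = z + 5 D$ ($W{\left(z,D \right)} = 1 z + 5 D = z + 5 D$)
$\left(H + y{\left(W{\left(E{\left(0 \right)},5 \right)} \right)}\right)^{2} = \left(-90 + \left(\left(\frac{7}{2} - 0\right) + 5 \cdot 5\right)^{2}\right)^{2} = \left(-90 + \left(\left(\frac{7}{2} + 0\right) + 25\right)^{2}\right)^{2} = \left(-90 + \left(\frac{7}{2} + 25\right)^{2}\right)^{2} = \left(-90 + \left(\frac{57}{2}\right)^{2}\right)^{2} = \left(-90 + \frac{3249}{4}\right)^{2} = \left(\frac{2889}{4}\right)^{2} = \frac{8346321}{16}$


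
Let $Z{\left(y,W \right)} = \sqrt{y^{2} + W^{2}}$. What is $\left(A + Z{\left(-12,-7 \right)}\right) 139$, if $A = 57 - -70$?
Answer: $17653 + 139 \sqrt{193} \approx 19584.0$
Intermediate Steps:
$A = 127$ ($A = 57 + 70 = 127$)
$Z{\left(y,W \right)} = \sqrt{W^{2} + y^{2}}$
$\left(A + Z{\left(-12,-7 \right)}\right) 139 = \left(127 + \sqrt{\left(-7\right)^{2} + \left(-12\right)^{2}}\right) 139 = \left(127 + \sqrt{49 + 144}\right) 139 = \left(127 + \sqrt{193}\right) 139 = 17653 + 139 \sqrt{193}$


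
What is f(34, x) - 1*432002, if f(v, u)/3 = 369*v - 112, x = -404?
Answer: -394700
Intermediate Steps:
f(v, u) = -336 + 1107*v (f(v, u) = 3*(369*v - 112) = 3*(-112 + 369*v) = -336 + 1107*v)
f(34, x) - 1*432002 = (-336 + 1107*34) - 1*432002 = (-336 + 37638) - 432002 = 37302 - 432002 = -394700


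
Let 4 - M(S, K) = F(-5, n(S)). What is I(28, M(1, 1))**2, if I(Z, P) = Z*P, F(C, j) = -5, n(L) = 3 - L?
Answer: 63504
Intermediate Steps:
M(S, K) = 9 (M(S, K) = 4 - 1*(-5) = 4 + 5 = 9)
I(Z, P) = P*Z
I(28, M(1, 1))**2 = (9*28)**2 = 252**2 = 63504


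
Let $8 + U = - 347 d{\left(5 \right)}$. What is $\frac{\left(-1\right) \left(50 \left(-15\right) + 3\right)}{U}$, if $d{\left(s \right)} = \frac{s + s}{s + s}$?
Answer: $- \frac{747}{355} \approx -2.1042$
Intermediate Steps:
$d{\left(s \right)} = 1$ ($d{\left(s \right)} = \frac{2 s}{2 s} = 2 s \frac{1}{2 s} = 1$)
$U = -355$ ($U = -8 - 347 = -355$)
$\frac{\left(-1\right) \left(50 \left(-15\right) + 3\right)}{U} = \frac{\left(-1\right) \left(50 \left(-15\right) + 3\right)}{-355} = - (-750 + 3) \left(- \frac{1}{355}\right) = \left(-1\right) \left(-747\right) \left(- \frac{1}{355}\right) = 747 \left(- \frac{1}{355}\right) = - \frac{747}{355}$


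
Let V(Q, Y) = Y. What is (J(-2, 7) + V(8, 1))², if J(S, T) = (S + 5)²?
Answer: 100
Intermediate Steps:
J(S, T) = (5 + S)²
(J(-2, 7) + V(8, 1))² = ((5 - 2)² + 1)² = (3² + 1)² = (9 + 1)² = 10² = 100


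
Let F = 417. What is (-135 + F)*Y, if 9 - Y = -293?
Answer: 85164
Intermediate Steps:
Y = 302 (Y = 9 - 1*(-293) = 9 + 293 = 302)
(-135 + F)*Y = (-135 + 417)*302 = 282*302 = 85164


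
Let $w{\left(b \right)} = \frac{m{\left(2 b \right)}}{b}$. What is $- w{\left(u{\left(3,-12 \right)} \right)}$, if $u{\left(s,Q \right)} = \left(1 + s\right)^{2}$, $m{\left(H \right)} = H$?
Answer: $-2$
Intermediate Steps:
$w{\left(b \right)} = 2$ ($w{\left(b \right)} = \frac{2 b}{b} = 2$)
$- w{\left(u{\left(3,-12 \right)} \right)} = \left(-1\right) 2 = -2$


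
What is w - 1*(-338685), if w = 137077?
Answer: 475762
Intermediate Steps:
w - 1*(-338685) = 137077 - 1*(-338685) = 137077 + 338685 = 475762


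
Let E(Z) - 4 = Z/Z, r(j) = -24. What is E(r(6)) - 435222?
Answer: -435217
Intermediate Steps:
E(Z) = 5 (E(Z) = 4 + Z/Z = 4 + 1 = 5)
E(r(6)) - 435222 = 5 - 435222 = -435217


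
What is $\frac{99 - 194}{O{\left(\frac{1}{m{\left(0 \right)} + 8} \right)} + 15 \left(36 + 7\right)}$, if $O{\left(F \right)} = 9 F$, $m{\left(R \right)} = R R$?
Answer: $- \frac{760}{5169} \approx -0.14703$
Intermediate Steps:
$m{\left(R \right)} = R^{2}$
$\frac{99 - 194}{O{\left(\frac{1}{m{\left(0 \right)} + 8} \right)} + 15 \left(36 + 7\right)} = \frac{99 - 194}{\frac{9}{0^{2} + 8} + 15 \left(36 + 7\right)} = - \frac{95}{\frac{9}{0 + 8} + 15 \cdot 43} = - \frac{95}{\frac{9}{8} + 645} = - \frac{95}{\frac{5169}{8}} = \left(-95\right) \frac{8}{5169} = - \frac{760}{5169}$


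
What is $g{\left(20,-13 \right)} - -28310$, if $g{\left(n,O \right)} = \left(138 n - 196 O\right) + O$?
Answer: $33605$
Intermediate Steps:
$g{\left(n,O \right)} = - 195 O + 138 n$ ($g{\left(n,O \right)} = \left(- 196 O + 138 n\right) + O = - 195 O + 138 n$)
$g{\left(20,-13 \right)} - -28310 = \left(\left(-195\right) \left(-13\right) + 138 \cdot 20\right) - -28310 = \left(2535 + 2760\right) + 28310 = 5295 + 28310 = 33605$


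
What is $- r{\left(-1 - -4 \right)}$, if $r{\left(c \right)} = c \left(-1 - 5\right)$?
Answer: $18$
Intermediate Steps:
$r{\left(c \right)} = - 6 c$ ($r{\left(c \right)} = c \left(-6\right) = - 6 c$)
$- r{\left(-1 - -4 \right)} = - \left(-6\right) \left(-1 - -4\right) = - \left(-6\right) \left(-1 + 4\right) = - \left(-6\right) 3 = \left(-1\right) \left(-18\right) = 18$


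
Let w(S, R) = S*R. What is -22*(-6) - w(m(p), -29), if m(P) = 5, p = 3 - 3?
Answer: 277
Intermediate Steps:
p = 0
w(S, R) = R*S
-22*(-6) - w(m(p), -29) = -22*(-6) - (-29)*5 = 132 - 1*(-145) = 132 + 145 = 277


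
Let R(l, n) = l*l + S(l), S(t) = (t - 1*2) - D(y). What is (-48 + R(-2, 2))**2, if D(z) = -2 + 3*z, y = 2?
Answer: 2704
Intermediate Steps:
S(t) = -6 + t (S(t) = (t - 1*2) - (-2 + 3*2) = (t - 2) - (-2 + 6) = (-2 + t) - 1*4 = (-2 + t) - 4 = -6 + t)
R(l, n) = -6 + l + l**2 (R(l, n) = l*l + (-6 + l) = l**2 + (-6 + l) = -6 + l + l**2)
(-48 + R(-2, 2))**2 = (-48 + (-6 - 2 + (-2)**2))**2 = (-48 + (-6 - 2 + 4))**2 = (-48 - 4)**2 = (-52)**2 = 2704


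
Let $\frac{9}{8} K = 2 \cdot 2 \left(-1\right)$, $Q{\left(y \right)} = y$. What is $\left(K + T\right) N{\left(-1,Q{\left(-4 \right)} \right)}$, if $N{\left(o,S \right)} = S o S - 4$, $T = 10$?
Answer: $- \frac{1160}{9} \approx -128.89$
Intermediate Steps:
$N{\left(o,S \right)} = -4 + o S^{2}$ ($N{\left(o,S \right)} = o S^{2} - 4 = -4 + o S^{2}$)
$K = - \frac{32}{9}$ ($K = \frac{8 \cdot 2 \cdot 2 \left(-1\right)}{9} = \frac{8 \cdot 4 \left(-1\right)}{9} = \frac{8}{9} \left(-4\right) = - \frac{32}{9} \approx -3.5556$)
$\left(K + T\right) N{\left(-1,Q{\left(-4 \right)} \right)} = \left(- \frac{32}{9} + 10\right) \left(-4 - \left(-4\right)^{2}\right) = \frac{58 \left(-4 - 16\right)}{9} = \frac{58}{9} \left(-20\right) = - \frac{1160}{9}$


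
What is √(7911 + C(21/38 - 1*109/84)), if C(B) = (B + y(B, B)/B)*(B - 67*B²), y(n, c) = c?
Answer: √12816563901736161/1273608 ≈ 88.889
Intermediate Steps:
C(B) = (1 + B)*(B - 67*B²) (C(B) = (B + B/B)*(B - 67*B²) = (B + 1)*(B - 67*B²) = (1 + B)*(B - 67*B²))
√(7911 + C(21/38 - 1*109/84)) = √(7911 + (21/38 - 1*109/84)*(1 - 67*(21/38 - 1*109/84)² - 66*(21/38 - 1*109/84))) = √(7911 + (21*(1/38) - 109*1/84)*(1 - 67*(21*(1/38) - 109*1/84)² - 66*(21*(1/38) - 109*1/84))) = √(7911 + (21/38 - 109/84)*(1 - 67*(21/38 - 109/84)² - 66*(21/38 - 109/84))) = √(7911 - 1189*(1 - 67*(-1189/1596)² - 66*(-1189/1596))/1596) = √(7911 - 1189*(1 - 67*1413721/2547216 + 13079/266)/1596) = √(7911 - 1189*(1 - 94719307/2547216 + 13079/266)/1596) = √(7911 - 1189/1596*33072413/2547216) = √(7911 - 39323099057/4065356736) = √(32121714039439/4065356736) = √12816563901736161/1273608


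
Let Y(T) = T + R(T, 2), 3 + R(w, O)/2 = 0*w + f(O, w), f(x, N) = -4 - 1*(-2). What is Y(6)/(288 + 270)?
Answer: -2/279 ≈ -0.0071685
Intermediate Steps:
f(x, N) = -2 (f(x, N) = -4 + 2 = -2)
R(w, O) = -10 (R(w, O) = -6 + 2*(0*w - 2) = -6 + 2*(0 - 2) = -6 + 2*(-2) = -6 - 4 = -10)
Y(T) = -10 + T (Y(T) = T - 10 = -10 + T)
Y(6)/(288 + 270) = (-10 + 6)/(288 + 270) = -4/558 = -4*1/558 = -2/279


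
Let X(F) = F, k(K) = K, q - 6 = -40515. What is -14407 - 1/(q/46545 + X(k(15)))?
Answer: -3158346869/219222 ≈ -14407.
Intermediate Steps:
q = -40509 (q = 6 - 40515 = -40509)
-14407 - 1/(q/46545 + X(k(15))) = -14407 - 1/(-40509/46545 + 15) = -14407 - 1/(-40509*1/46545 + 15) = -14407 - 1/(-13503/15515 + 15) = -14407 - 1/219222/15515 = -14407 - 1*15515/219222 = -14407 - 15515/219222 = -3158346869/219222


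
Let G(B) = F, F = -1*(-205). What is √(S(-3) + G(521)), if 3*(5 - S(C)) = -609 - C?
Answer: 2*√103 ≈ 20.298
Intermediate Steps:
F = 205
G(B) = 205
S(C) = 208 + C/3 (S(C) = 5 - (-609 - C)/3 = 5 + (203 + C/3) = 208 + C/3)
√(S(-3) + G(521)) = √((208 + (⅓)*(-3)) + 205) = √((208 - 1) + 205) = √(207 + 205) = √412 = 2*√103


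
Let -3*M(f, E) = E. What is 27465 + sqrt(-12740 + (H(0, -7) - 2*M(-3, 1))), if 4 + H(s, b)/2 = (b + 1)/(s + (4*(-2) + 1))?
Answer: 27465 + I*sqrt(5620818)/21 ≈ 27465.0 + 112.9*I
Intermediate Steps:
M(f, E) = -E/3
H(s, b) = -8 + 2*(1 + b)/(-7 + s) (H(s, b) = -8 + 2*((b + 1)/(s + (4*(-2) + 1))) = -8 + 2*((1 + b)/(s + (-8 + 1))) = -8 + 2*((1 + b)/(s - 7)) = -8 + 2*((1 + b)/(-7 + s)) = -8 + 2*(1 + b)/(-7 + s))
27465 + sqrt(-12740 + (H(0, -7) - 2*M(-3, 1))) = 27465 + sqrt(-12740 + (2*(29 - 7 - 4*0)/(-7 + 0) - (-2)/3)) = 27465 + sqrt(-12740 + (2*(29 - 7 + 0)/(-7) - 2*(-1/3))) = 27465 + sqrt(-12740 + (2*(-1/7)*22 + 2/3)) = 27465 + sqrt(-12740 + (-44/7 + 2/3)) = 27465 + sqrt(-12740 - 118/21) = 27465 + sqrt(-267658/21) = 27465 + I*sqrt(5620818)/21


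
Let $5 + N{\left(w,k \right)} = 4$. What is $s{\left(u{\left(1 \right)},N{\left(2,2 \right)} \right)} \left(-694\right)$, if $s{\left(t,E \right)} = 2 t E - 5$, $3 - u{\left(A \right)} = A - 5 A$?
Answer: $13186$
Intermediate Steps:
$u{\left(A \right)} = 3 + 4 A$ ($u{\left(A \right)} = 3 - \left(A - 5 A\right) = 3 - - 4 A = 3 + 4 A$)
$N{\left(w,k \right)} = -1$ ($N{\left(w,k \right)} = -5 + 4 = -1$)
$s{\left(t,E \right)} = -5 + 2 E t$ ($s{\left(t,E \right)} = 2 E t - 5 = -5 + 2 E t$)
$s{\left(u{\left(1 \right)},N{\left(2,2 \right)} \right)} \left(-694\right) = \left(-5 + 2 \left(-1\right) \left(3 + 4 \cdot 1\right)\right) \left(-694\right) = \left(-5 + 2 \left(-1\right) \left(3 + 4\right)\right) \left(-694\right) = \left(-5 + 2 \left(-1\right) 7\right) \left(-694\right) = \left(-5 - 14\right) \left(-694\right) = \left(-19\right) \left(-694\right) = 13186$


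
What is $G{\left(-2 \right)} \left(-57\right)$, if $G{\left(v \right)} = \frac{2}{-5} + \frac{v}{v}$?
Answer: $- \frac{171}{5} \approx -34.2$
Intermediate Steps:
$G{\left(v \right)} = \frac{3}{5}$ ($G{\left(v \right)} = 2 \left(- \frac{1}{5}\right) + 1 = - \frac{2}{5} + 1 = \frac{3}{5}$)
$G{\left(-2 \right)} \left(-57\right) = \frac{3}{5} \left(-57\right) = - \frac{171}{5}$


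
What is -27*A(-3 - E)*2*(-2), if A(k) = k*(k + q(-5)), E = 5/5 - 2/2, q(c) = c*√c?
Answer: 972 + 1620*I*√5 ≈ 972.0 + 3622.4*I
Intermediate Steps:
q(c) = c^(3/2)
E = 0 (E = 5*(⅕) - 2*½ = 1 - 1 = 0)
A(k) = k*(k - 5*I*√5) (A(k) = k*(k + (-5)^(3/2)) = k*(k - 5*I*√5))
-27*A(-3 - E)*2*(-2) = -27*(-3 - 1*0)*((-3 - 1*0) - 5*I*√5)*2*(-2) = -27*(-3 + 0)*((-3 + 0) - 5*I*√5)*2*(-2) = -27*(-3*(-3 - 5*I*√5))*2*(-2) = -27*(9 + 15*I*√5)*2*(-2) = -27*(18 + 30*I*√5)*(-2) = (-486 - 810*I*√5)*(-2) = 972 + 1620*I*√5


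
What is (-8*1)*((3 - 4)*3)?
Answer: 24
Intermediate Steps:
(-8*1)*((3 - 4)*3) = -(-8)*3 = -8*(-3) = 24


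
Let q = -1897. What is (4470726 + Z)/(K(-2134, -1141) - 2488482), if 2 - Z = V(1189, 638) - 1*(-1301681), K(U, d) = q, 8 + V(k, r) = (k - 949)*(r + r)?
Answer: -2862815/2490379 ≈ -1.1495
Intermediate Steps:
V(k, r) = -8 + 2*r*(-949 + k) (V(k, r) = -8 + (k - 949)*(r + r) = -8 + (-949 + k)*(2*r) = -8 + 2*r*(-949 + k))
K(U, d) = -1897
Z = -1607911 (Z = 2 - ((-8 - 1898*638 + 2*1189*638) - 1*(-1301681)) = 2 - ((-8 - 1210924 + 1517164) + 1301681) = 2 - (306232 + 1301681) = 2 - 1*1607913 = 2 - 1607913 = -1607911)
(4470726 + Z)/(K(-2134, -1141) - 2488482) = (4470726 - 1607911)/(-1897 - 2488482) = 2862815/(-2490379) = 2862815*(-1/2490379) = -2862815/2490379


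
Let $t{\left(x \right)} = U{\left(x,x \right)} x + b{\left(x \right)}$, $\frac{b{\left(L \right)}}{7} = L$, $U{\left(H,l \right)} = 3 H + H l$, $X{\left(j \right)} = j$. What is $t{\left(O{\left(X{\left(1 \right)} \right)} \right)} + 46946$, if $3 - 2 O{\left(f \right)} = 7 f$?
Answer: $46936$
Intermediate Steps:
$b{\left(L \right)} = 7 L$
$O{\left(f \right)} = \frac{3}{2} - \frac{7 f}{2}$
$t{\left(x \right)} = 7 x + x^{2} \left(3 + x\right)$ ($t{\left(x \right)} = x \left(3 + x\right) x + 7 x = x^{2} \left(3 + x\right) + 7 x = 7 x + x^{2} \left(3 + x\right)$)
$t{\left(O{\left(X{\left(1 \right)} \right)} \right)} + 46946 = \left(\frac{3}{2} - \frac{7}{2}\right) \left(7 + \left(\frac{3}{2} - \frac{7}{2}\right) \left(3 + \left(\frac{3}{2} - \frac{7}{2}\right)\right)\right) + 46946 = - 2 \left(7 - 2 \left(3 - 2\right)\right) + 46946 = - 2 \left(7 - 2\right) + 46946 = \left(-2\right) 5 + 46946 = -10 + 46946 = 46936$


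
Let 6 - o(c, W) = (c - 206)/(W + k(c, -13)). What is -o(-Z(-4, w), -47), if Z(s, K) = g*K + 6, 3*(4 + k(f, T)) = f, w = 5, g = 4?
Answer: -378/179 ≈ -2.1117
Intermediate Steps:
k(f, T) = -4 + f/3
Z(s, K) = 6 + 4*K (Z(s, K) = 4*K + 6 = 6 + 4*K)
o(c, W) = 6 - (-206 + c)/(-4 + W + c/3) (o(c, W) = 6 - (c - 206)/(W + (-4 + c/3)) = 6 - (-206 + c)/(-4 + W + c/3))
-o(-Z(-4, w), -47) = -3*(182 - (6 + 4*5) + 6*(-47))/(-12 - (6 + 4*5) + 3*(-47)) = -3*(182 - (6 + 20) - 282)/(-12 - (6 + 20) - 141) = -3*(182 - 1*26 - 282)/(-12 - 1*26 - 141) = -3*(182 - 26 - 282)/(-12 - 26 - 141) = -3*(-126)/(-179) = -3*(-1)*(-126)/179 = -1*378/179 = -378/179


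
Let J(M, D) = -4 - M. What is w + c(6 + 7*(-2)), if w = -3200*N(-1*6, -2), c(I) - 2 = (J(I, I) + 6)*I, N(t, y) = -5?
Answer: 15922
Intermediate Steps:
c(I) = 2 + I*(2 - I) (c(I) = 2 + ((-4 - I) + 6)*I = 2 + (2 - I)*I = 2 + I*(2 - I))
w = 16000 (w = -3200*(-5) = 16000)
w + c(6 + 7*(-2)) = 16000 + (2 - (6 + 7*(-2))² + 2*(6 + 7*(-2))) = 16000 + (2 - (6 - 14)² + 2*(6 - 14)) = 16000 + (2 - 1*(-8)² + 2*(-8)) = 16000 + (2 - 1*64 - 16) = 16000 + (2 - 64 - 16) = 16000 - 78 = 15922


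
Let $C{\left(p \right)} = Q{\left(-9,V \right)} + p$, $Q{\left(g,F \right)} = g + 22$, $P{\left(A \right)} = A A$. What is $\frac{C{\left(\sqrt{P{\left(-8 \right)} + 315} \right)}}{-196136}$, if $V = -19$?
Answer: $- \frac{13}{196136} - \frac{\sqrt{379}}{196136} \approx -0.00016554$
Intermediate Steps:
$P{\left(A \right)} = A^{2}$
$Q{\left(g,F \right)} = 22 + g$
$C{\left(p \right)} = 13 + p$ ($C{\left(p \right)} = \left(22 - 9\right) + p = 13 + p$)
$\frac{C{\left(\sqrt{P{\left(-8 \right)} + 315} \right)}}{-196136} = \frac{13 + \sqrt{\left(-8\right)^{2} + 315}}{-196136} = \left(13 + \sqrt{64 + 315}\right) \left(- \frac{1}{196136}\right) = \left(13 + \sqrt{379}\right) \left(- \frac{1}{196136}\right) = - \frac{13}{196136} - \frac{\sqrt{379}}{196136}$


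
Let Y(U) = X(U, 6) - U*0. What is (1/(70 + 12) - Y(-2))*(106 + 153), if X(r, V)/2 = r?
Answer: 85211/82 ≈ 1039.2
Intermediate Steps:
X(r, V) = 2*r
Y(U) = 2*U (Y(U) = 2*U - U*0 = 2*U - 1*0 = 2*U + 0 = 2*U)
(1/(70 + 12) - Y(-2))*(106 + 153) = (1/(70 + 12) - 2*(-2))*(106 + 153) = (1/82 - 1*(-4))*259 = (1/82 + 4)*259 = (329/82)*259 = 85211/82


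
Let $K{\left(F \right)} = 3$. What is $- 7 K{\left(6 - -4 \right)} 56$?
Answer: $-1176$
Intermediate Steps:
$- 7 K{\left(6 - -4 \right)} 56 = \left(-7\right) 3 \cdot 56 = \left(-21\right) 56 = -1176$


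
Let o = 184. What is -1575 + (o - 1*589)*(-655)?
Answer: 263700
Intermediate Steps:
-1575 + (o - 1*589)*(-655) = -1575 + (184 - 1*589)*(-655) = -1575 + (184 - 589)*(-655) = -1575 - 405*(-655) = -1575 + 265275 = 263700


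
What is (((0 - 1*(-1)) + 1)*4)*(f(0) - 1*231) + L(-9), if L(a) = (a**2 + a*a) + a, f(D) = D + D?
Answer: -1695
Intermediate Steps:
f(D) = 2*D
L(a) = a + 2*a**2 (L(a) = (a**2 + a**2) + a = 2*a**2 + a = a + 2*a**2)
(((0 - 1*(-1)) + 1)*4)*(f(0) - 1*231) + L(-9) = (((0 - 1*(-1)) + 1)*4)*(2*0 - 1*231) - 9*(1 + 2*(-9)) = (((0 + 1) + 1)*4)*(0 - 231) - 9*(1 - 18) = ((1 + 1)*4)*(-231) - 9*(-17) = (2*4)*(-231) + 153 = 8*(-231) + 153 = -1848 + 153 = -1695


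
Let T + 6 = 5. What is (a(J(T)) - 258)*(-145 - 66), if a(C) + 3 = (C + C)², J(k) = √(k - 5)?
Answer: 60135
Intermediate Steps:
T = -1 (T = -6 + 5 = -1)
J(k) = √(-5 + k)
a(C) = -3 + 4*C² (a(C) = -3 + (C + C)² = -3 + (2*C)² = -3 + 4*C²)
(a(J(T)) - 258)*(-145 - 66) = ((-3 + 4*(√(-5 - 1))²) - 258)*(-145 - 66) = ((-3 + 4*(√(-6))²) - 258)*(-211) = ((-3 + 4*(I*√6)²) - 258)*(-211) = ((-3 + 4*(-6)) - 258)*(-211) = ((-3 - 24) - 258)*(-211) = (-27 - 258)*(-211) = -285*(-211) = 60135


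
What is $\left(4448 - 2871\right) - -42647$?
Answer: $44224$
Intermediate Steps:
$\left(4448 - 2871\right) - -42647 = \left(4448 - 2871\right) + 42647 = 1577 + 42647 = 44224$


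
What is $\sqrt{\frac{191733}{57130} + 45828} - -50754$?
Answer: $50754 + \frac{\sqrt{149586071159490}}{57130} \approx 50968.0$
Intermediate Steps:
$\sqrt{\frac{191733}{57130} + 45828} - -50754 = \sqrt{191733 \cdot \frac{1}{57130} + 45828} + 50754 = \sqrt{\frac{191733}{57130} + 45828} + 50754 = \sqrt{\frac{2618345373}{57130}} + 50754 = \frac{\sqrt{149586071159490}}{57130} + 50754 = 50754 + \frac{\sqrt{149586071159490}}{57130}$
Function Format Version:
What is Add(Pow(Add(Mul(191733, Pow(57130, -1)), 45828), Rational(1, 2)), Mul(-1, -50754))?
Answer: Add(50754, Mul(Rational(1, 57130), Pow(149586071159490, Rational(1, 2)))) ≈ 50968.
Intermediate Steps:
Add(Pow(Add(Mul(191733, Pow(57130, -1)), 45828), Rational(1, 2)), Mul(-1, -50754)) = Add(Pow(Add(Mul(191733, Rational(1, 57130)), 45828), Rational(1, 2)), 50754) = Add(Pow(Add(Rational(191733, 57130), 45828), Rational(1, 2)), 50754) = Add(Pow(Rational(2618345373, 57130), Rational(1, 2)), 50754) = Add(Mul(Rational(1, 57130), Pow(149586071159490, Rational(1, 2))), 50754) = Add(50754, Mul(Rational(1, 57130), Pow(149586071159490, Rational(1, 2))))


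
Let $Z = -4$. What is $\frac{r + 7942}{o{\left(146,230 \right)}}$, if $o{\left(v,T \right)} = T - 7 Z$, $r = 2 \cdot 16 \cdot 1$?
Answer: $\frac{1329}{43} \approx 30.907$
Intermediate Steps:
$r = 32$ ($r = 32 \cdot 1 = 32$)
$o{\left(v,T \right)} = 28 + T$ ($o{\left(v,T \right)} = T - -28 = T + 28 = 28 + T$)
$\frac{r + 7942}{o{\left(146,230 \right)}} = \frac{32 + 7942}{28 + 230} = \frac{7974}{258} = 7974 \cdot \frac{1}{258} = \frac{1329}{43}$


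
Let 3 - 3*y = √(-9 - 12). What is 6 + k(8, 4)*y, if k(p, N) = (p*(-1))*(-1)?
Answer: 14 - 8*I*√21/3 ≈ 14.0 - 12.22*I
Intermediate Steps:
k(p, N) = p (k(p, N) = -p*(-1) = p)
y = 1 - I*√21/3 (y = 1 - √(-9 - 12)/3 = 1 - I*√21/3 ≈ 1.0 - 1.5275*I)
6 + k(8, 4)*y = 6 + 8*(1 - I*√21/3) = 6 + (8 - 8*I*√21/3) = 14 - 8*I*√21/3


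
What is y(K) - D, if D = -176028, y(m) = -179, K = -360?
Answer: 175849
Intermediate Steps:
y(K) - D = -179 - 1*(-176028) = -179 + 176028 = 175849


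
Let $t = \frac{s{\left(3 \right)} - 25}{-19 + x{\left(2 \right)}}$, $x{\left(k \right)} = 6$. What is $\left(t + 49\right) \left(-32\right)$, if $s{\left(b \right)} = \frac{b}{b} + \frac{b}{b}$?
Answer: $- \frac{21120}{13} \approx -1624.6$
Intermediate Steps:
$s{\left(b \right)} = 2$ ($s{\left(b \right)} = 1 + 1 = 2$)
$t = \frac{23}{13}$ ($t = \frac{2 - 25}{-19 + 6} = - \frac{23}{-13} = \left(-23\right) \left(- \frac{1}{13}\right) = \frac{23}{13} \approx 1.7692$)
$\left(t + 49\right) \left(-32\right) = \left(\frac{23}{13} + 49\right) \left(-32\right) = \frac{660}{13} \left(-32\right) = - \frac{21120}{13}$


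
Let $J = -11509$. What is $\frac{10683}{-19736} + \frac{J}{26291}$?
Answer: $- \frac{508008377}{518879176} \approx -0.97905$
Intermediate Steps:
$\frac{10683}{-19736} + \frac{J}{26291} = \frac{10683}{-19736} - \frac{11509}{26291} = 10683 \left(- \frac{1}{19736}\right) - \frac{11509}{26291} = - \frac{10683}{19736} - \frac{11509}{26291} = - \frac{508008377}{518879176}$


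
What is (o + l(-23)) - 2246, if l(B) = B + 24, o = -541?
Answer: -2786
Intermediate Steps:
l(B) = 24 + B
(o + l(-23)) - 2246 = (-541 + (24 - 23)) - 2246 = (-541 + 1) - 2246 = -540 - 2246 = -2786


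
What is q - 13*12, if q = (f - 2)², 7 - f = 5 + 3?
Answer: -147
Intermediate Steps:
f = -1 (f = 7 - (5 + 3) = 7 - 1*8 = 7 - 8 = -1)
q = 9 (q = (-1 - 2)² = (-3)² = 9)
q - 13*12 = 9 - 13*12 = 9 - 156 = -147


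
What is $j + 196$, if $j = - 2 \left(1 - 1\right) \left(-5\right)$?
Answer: $196$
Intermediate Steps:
$j = 0$ ($j = \left(-2\right) 0 \left(-5\right) = 0 \left(-5\right) = 0$)
$j + 196 = 0 + 196 = 196$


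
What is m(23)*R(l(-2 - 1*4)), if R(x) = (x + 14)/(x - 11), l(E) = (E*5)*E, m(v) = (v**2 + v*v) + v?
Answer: 209714/169 ≈ 1240.9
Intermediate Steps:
m(v) = v + 2*v**2 (m(v) = (v**2 + v**2) + v = 2*v**2 + v = v + 2*v**2)
l(E) = 5*E**2 (l(E) = (5*E)*E = 5*E**2)
R(x) = (14 + x)/(-11 + x)
m(23)*R(l(-2 - 1*4)) = (23*(1 + 2*23))*((14 + 5*(-2 - 1*4)**2)/(-11 + 5*(-2 - 1*4)**2)) = (23*(1 + 46))*((14 + 5*(-2 - 4)**2)/(-11 + 5*(-2 - 4)**2)) = (23*47)*((14 + 5*(-6)**2)/(-11 + 5*(-6)**2)) = 1081*((14 + 5*36)/(-11 + 5*36)) = 1081*((14 + 180)/(-11 + 180)) = 1081*(194/169) = 209714/169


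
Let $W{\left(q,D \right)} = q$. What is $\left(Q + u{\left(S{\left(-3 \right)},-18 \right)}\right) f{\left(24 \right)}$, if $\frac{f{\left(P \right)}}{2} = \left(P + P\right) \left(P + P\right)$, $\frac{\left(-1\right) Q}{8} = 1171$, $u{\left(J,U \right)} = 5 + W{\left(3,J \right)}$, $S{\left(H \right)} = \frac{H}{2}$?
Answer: $-43130880$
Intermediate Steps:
$S{\left(H \right)} = \frac{H}{2}$ ($S{\left(H \right)} = H \frac{1}{2} = \frac{H}{2}$)
$u{\left(J,U \right)} = 8$ ($u{\left(J,U \right)} = 5 + 3 = 8$)
$Q = -9368$ ($Q = \left(-8\right) 1171 = -9368$)
$f{\left(P \right)} = 8 P^{2}$ ($f{\left(P \right)} = 2 \left(P + P\right) \left(P + P\right) = 2 \cdot 2 P 2 P = 2 \cdot 4 P^{2} = 8 P^{2}$)
$\left(Q + u{\left(S{\left(-3 \right)},-18 \right)}\right) f{\left(24 \right)} = \left(-9368 + 8\right) 8 \cdot 24^{2} = - 9360 \cdot 8 \cdot 576 = \left(-9360\right) 4608 = -43130880$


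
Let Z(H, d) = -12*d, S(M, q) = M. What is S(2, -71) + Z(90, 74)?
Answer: -886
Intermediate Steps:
S(2, -71) + Z(90, 74) = 2 - 12*74 = 2 - 888 = -886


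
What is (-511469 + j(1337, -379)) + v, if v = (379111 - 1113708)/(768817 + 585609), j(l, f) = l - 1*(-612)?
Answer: -690107870117/1354426 ≈ -5.0952e+5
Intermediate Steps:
j(l, f) = 612 + l (j(l, f) = l + 612 = 612 + l)
v = -734597/1354426 ≈ -0.54237
(-511469 + j(1337, -379)) + v = (-511469 + (612 + 1337)) - 734597/1354426 = (-511469 + 1949) - 734597/1354426 = -509520 - 734597/1354426 = -690107870117/1354426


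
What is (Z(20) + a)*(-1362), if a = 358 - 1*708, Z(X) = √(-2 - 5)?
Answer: 476700 - 1362*I*√7 ≈ 4.767e+5 - 3603.5*I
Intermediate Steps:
Z(X) = I*√7 (Z(X) = √(-7) = I*√7)
a = -350 (a = 358 - 708 = -350)
(Z(20) + a)*(-1362) = (I*√7 - 350)*(-1362) = (-350 + I*√7)*(-1362) = 476700 - 1362*I*√7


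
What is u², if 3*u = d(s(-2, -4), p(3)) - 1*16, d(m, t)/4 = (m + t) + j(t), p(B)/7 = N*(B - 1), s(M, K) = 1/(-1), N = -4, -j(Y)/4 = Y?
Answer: 425104/9 ≈ 47234.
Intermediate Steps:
j(Y) = -4*Y
s(M, K) = -1
p(B) = 28 - 28*B (p(B) = 7*(-4*(B - 1)) = 7*(-4*(-1 + B)) = 7*(4 - 4*B) = 28 - 28*B)
d(m, t) = -12*t + 4*m (d(m, t) = 4*((m + t) - 4*t) = 4*(m - 3*t) = -12*t + 4*m)
u = 652/3 (u = ((-12*(28 - 28*3) + 4*(-1)) - 1*16)/3 = ((-12*(28 - 84) - 4) - 16)/3 = ((-12*(-56) - 4) - 16)/3 = ((672 - 4) - 16)/3 = (668 - 16)/3 = (⅓)*652 = 652/3 ≈ 217.33)
u² = (652/3)² = 425104/9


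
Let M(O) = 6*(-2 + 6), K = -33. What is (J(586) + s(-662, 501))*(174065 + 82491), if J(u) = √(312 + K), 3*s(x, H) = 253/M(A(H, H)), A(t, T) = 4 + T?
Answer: 16227167/18 + 769668*√31 ≈ 5.1868e+6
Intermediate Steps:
M(O) = 24 (M(O) = 6*4 = 24)
s(x, H) = 253/72 (s(x, H) = (253/24)/3 = (253*(1/24))/3 = (⅓)*(253/24) = 253/72)
J(u) = 3*√31 (J(u) = √(312 - 33) = √279 = 3*√31)
(J(586) + s(-662, 501))*(174065 + 82491) = (3*√31 + 253/72)*(174065 + 82491) = (253/72 + 3*√31)*256556 = 16227167/18 + 769668*√31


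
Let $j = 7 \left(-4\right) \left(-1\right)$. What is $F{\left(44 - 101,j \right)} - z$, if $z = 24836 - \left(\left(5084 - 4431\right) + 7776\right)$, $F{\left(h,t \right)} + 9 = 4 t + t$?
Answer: $-16276$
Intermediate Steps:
$j = 28$ ($j = \left(-28\right) \left(-1\right) = 28$)
$F{\left(h,t \right)} = -9 + 5 t$ ($F{\left(h,t \right)} = -9 + \left(4 t + t\right) = -9 + 5 t$)
$z = 16407$ ($z = 24836 - \left(\left(5084 - 4431\right) + 7776\right) = 24836 - \left(653 + 7776\right) = 24836 - 8429 = 16407$)
$F{\left(44 - 101,j \right)} - z = \left(-9 + 5 \cdot 28\right) - 16407 = \left(-9 + 140\right) - 16407 = 131 - 16407 = -16276$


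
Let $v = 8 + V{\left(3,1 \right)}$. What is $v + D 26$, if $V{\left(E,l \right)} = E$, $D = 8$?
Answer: $219$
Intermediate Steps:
$v = 11$ ($v = 8 + 3 = 11$)
$v + D 26 = 11 + 8 \cdot 26 = 11 + 208 = 219$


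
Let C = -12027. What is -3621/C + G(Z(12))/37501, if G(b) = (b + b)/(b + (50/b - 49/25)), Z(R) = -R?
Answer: 123086451733/408778562971 ≈ 0.30111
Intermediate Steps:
G(b) = 2*b/(-49/25 + b + 50/b) (G(b) = (2*b)/(b + (50/b - 49*1/25)) = (2*b)/(b + (50/b - 49/25)) = (2*b)/(b + (-49/25 + 50/b)) = (2*b)/(-49/25 + b + 50/b) = 2*b/(-49/25 + b + 50/b))
-3621/C + G(Z(12))/37501 = -3621/(-12027) + (50*(-1*12)**2/(1250 - (-49)*12 + 25*(-1*12)**2))/37501 = -3621*(-1/12027) + (50*(-12)**2/(1250 - 49*(-12) + 25*(-12)**2))*(1/37501) = 1207/4009 + (50*144/(1250 + 588 + 25*144))*(1/37501) = 1207/4009 + (50*144/(1250 + 588 + 3600))*(1/37501) = 1207/4009 + (50*144/5438)*(1/37501) = 1207/4009 + (50*144*(1/5438))*(1/37501) = 1207/4009 + (3600/2719)*(1/37501) = 1207/4009 + 3600/101965219 = 123086451733/408778562971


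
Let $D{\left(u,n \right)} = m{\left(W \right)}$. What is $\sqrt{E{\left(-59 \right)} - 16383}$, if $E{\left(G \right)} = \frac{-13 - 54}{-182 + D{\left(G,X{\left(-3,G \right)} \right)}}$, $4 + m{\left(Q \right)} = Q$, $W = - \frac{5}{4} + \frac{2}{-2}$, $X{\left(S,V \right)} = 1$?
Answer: $\frac{i \sqrt{9289106643}}{753} \approx 127.99 i$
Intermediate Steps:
$W = - \frac{9}{4}$ ($W = \left(-5\right) \frac{1}{4} + 2 \left(- \frac{1}{2}\right) = - \frac{5}{4} - 1 = - \frac{9}{4} \approx -2.25$)
$m{\left(Q \right)} = -4 + Q$
$D{\left(u,n \right)} = - \frac{25}{4}$ ($D{\left(u,n \right)} = -4 - \frac{9}{4} = - \frac{25}{4}$)
$E{\left(G \right)} = \frac{268}{753}$ ($E{\left(G \right)} = \frac{-13 - 54}{-182 - \frac{25}{4}} = - \frac{67}{- \frac{753}{4}} = \left(-67\right) \left(- \frac{4}{753}\right) = \frac{268}{753}$)
$\sqrt{E{\left(-59 \right)} - 16383} = \sqrt{\frac{268}{753} - 16383} = \sqrt{- \frac{12336131}{753}} = \frac{i \sqrt{9289106643}}{753}$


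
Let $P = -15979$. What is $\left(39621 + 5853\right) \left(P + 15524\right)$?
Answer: $-20690670$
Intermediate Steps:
$\left(39621 + 5853\right) \left(P + 15524\right) = \left(39621 + 5853\right) \left(-15979 + 15524\right) = 45474 \left(-455\right) = -20690670$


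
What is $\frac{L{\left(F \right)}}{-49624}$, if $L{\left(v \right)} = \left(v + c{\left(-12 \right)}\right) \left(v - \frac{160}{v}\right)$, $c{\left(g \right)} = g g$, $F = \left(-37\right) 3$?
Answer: $\frac{133771}{1836088} \approx 0.072857$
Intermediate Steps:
$F = -111$
$c{\left(g \right)} = g^{2}$
$L{\left(v \right)} = \left(144 + v\right) \left(v - \frac{160}{v}\right)$ ($L{\left(v \right)} = \left(v + \left(-12\right)^{2}\right) \left(v - \frac{160}{v}\right) = \left(v + 144\right) \left(v - \frac{160}{v}\right) = \left(144 + v\right) \left(v - \frac{160}{v}\right)$)
$\frac{L{\left(F \right)}}{-49624} = \frac{-160 + \left(-111\right)^{2} - \frac{23040}{-111} + 144 \left(-111\right)}{-49624} = \left(-160 + 12321 - - \frac{7680}{37} - 15984\right) \left(- \frac{1}{49624}\right) = \left(-160 + 12321 + \frac{7680}{37} - 15984\right) \left(- \frac{1}{49624}\right) = \left(- \frac{133771}{37}\right) \left(- \frac{1}{49624}\right) = \frac{133771}{1836088}$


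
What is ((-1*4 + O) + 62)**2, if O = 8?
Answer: 4356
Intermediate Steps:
((-1*4 + O) + 62)**2 = ((-1*4 + 8) + 62)**2 = ((-4 + 8) + 62)**2 = (4 + 62)**2 = 66**2 = 4356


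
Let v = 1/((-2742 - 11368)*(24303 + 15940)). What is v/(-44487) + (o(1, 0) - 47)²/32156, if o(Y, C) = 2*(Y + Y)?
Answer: 23353791459807073/406146305127657780 ≈ 0.057501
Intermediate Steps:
o(Y, C) = 4*Y (o(Y, C) = 2*(2*Y) = 4*Y)
v = -1/567828730 (v = 1/(-14110*40243) = 1/(-567828730) = -1/567828730 ≈ -1.7611e-9)
v/(-44487) + (o(1, 0) - 47)²/32156 = -1/567828730/(-44487) + (4*1 - 47)²/32156 = -1/567828730*(-1/44487) + (4 - 47)²*(1/32156) = 1/25260996711510 + (-43)²*(1/32156) = 1/25260996711510 + 1849*(1/32156) = 1/25260996711510 + 1849/32156 = 23353791459807073/406146305127657780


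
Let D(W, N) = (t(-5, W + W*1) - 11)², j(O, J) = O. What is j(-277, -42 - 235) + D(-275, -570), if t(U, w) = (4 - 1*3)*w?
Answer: 314444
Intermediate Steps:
t(U, w) = w (t(U, w) = (4 - 3)*w = 1*w = w)
D(W, N) = (-11 + 2*W)² (D(W, N) = ((W + W*1) - 11)² = ((W + W) - 11)² = (2*W - 11)² = (-11 + 2*W)²)
j(-277, -42 - 235) + D(-275, -570) = -277 + (-11 + 2*(-275))² = -277 + (-11 - 550)² = -277 + (-561)² = -277 + 314721 = 314444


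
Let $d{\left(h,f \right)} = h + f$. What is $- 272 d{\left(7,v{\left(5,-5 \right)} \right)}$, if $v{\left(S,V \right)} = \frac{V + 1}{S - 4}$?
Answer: $-816$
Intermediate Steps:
$v{\left(S,V \right)} = \frac{1 + V}{-4 + S}$
$d{\left(h,f \right)} = f + h$
$- 272 d{\left(7,v{\left(5,-5 \right)} \right)} = - 272 \left(\frac{1 - 5}{-4 + 5} + 7\right) = - 272 \left(1^{-1} \left(-4\right) + 7\right) = - 272 \left(1 \left(-4\right) + 7\right) = - 272 \left(-4 + 7\right) = \left(-272\right) 3 = -816$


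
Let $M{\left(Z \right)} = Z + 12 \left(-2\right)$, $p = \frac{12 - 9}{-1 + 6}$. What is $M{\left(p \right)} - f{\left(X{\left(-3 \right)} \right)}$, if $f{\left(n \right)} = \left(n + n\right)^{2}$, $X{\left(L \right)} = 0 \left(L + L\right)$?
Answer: $- \frac{117}{5} \approx -23.4$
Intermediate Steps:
$X{\left(L \right)} = 0$ ($X{\left(L \right)} = 0 \cdot 2 L = 0$)
$f{\left(n \right)} = 4 n^{2}$ ($f{\left(n \right)} = \left(2 n\right)^{2} = 4 n^{2}$)
$p = \frac{3}{5} \approx 0.6$
$M{\left(Z \right)} = -24 + Z$ ($M{\left(Z \right)} = Z - 24 = -24 + Z$)
$M{\left(p \right)} - f{\left(X{\left(-3 \right)} \right)} = \left(-24 + \frac{3}{5}\right) - 4 \cdot 0^{2} = - \frac{117}{5} - 4 \cdot 0 = - \frac{117}{5} - 0 = - \frac{117}{5} + 0 = - \frac{117}{5}$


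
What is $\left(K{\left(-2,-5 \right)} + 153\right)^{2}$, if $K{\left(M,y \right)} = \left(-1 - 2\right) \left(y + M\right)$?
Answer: $30276$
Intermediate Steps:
$K{\left(M,y \right)} = - 3 M - 3 y$ ($K{\left(M,y \right)} = - 3 \left(M + y\right) = - 3 M - 3 y$)
$\left(K{\left(-2,-5 \right)} + 153\right)^{2} = \left(\left(\left(-3\right) \left(-2\right) - -15\right) + 153\right)^{2} = \left(\left(6 + 15\right) + 153\right)^{2} = \left(21 + 153\right)^{2} = 174^{2} = 30276$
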